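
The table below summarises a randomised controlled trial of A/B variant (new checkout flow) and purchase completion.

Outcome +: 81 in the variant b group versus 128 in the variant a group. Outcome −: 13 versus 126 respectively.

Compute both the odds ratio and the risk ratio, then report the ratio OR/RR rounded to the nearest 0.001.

3.587

From the description: a = 81, b = 13, c = 128, d = 126.
OR = (81·126)/(13·128) = 10206/1664 = 6.13341
Risk in exposed = 81/94 = 0.86170; risk in unexposed = 128/254 = 0.50394; RR = 1.70994
OR/RR = 6.13341 / 1.70994 = 3.58692
The outcome is not rare, so the OR lies further from 1 than the RR.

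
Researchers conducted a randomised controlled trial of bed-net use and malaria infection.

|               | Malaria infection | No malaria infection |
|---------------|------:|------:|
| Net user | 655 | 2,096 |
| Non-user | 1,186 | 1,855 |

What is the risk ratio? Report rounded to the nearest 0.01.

0.61

Cells: a = 655, b = 2096, c = 1186, d = 1855.
Risk in exposed = 655/2751 = 0.23810; risk in unexposed = 1186/3041 = 0.39000.
RR = 0.23810 / 0.39000 = 0.61050
The risk is 39% lower among the exposed than among the unexposed.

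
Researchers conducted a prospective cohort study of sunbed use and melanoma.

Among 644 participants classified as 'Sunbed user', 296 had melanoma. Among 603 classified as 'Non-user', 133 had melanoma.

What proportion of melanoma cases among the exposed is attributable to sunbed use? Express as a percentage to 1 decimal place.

52.0

From the description: a = 296, b = 348, c = 133, d = 470.
Risk in exposed = 296/644 = 0.45963; risk in unexposed = 133/603 = 0.22056.
RR = 0.45963/0.22056 = 2.08387
AR% = (RR − 1)/RR × 100 = (2.08387 − 1)/2.08387 × 100 = 52.0125%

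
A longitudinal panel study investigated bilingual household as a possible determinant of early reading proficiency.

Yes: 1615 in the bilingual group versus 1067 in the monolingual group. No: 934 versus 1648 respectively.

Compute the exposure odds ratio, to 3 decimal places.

2.671

From the description: a = 1615, b = 934, c = 1067, d = 1648.
OR = (a·d)/(b·c) = (1615 × 1648) / (934 × 1067) = 2661520 / 996578 = 2.67066
The odds of early reading proficiency are about 2.67 times as high in the bilingual group.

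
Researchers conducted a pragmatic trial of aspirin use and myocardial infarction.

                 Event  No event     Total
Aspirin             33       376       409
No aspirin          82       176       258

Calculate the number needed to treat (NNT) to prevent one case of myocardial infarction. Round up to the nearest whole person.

Risk in treated group = 33/409 = 0.08068; risk in control = 82/258 = 0.31783.
Absolute risk reduction = 0.31783 − 0.08068 = 0.23714
NNT = 1 / ARR = 1 / 0.23714 = 4.217 → round up → 5

5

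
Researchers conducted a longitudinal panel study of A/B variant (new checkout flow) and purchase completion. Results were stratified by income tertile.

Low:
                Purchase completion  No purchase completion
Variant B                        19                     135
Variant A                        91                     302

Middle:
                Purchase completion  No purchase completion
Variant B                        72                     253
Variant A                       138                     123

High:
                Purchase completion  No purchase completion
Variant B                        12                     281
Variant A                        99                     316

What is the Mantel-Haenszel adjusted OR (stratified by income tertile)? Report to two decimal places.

OR_MH = Σ(aᵢdᵢ/nᵢ) / Σ(bᵢcᵢ/nᵢ), where nᵢ is the stratum total.
Stratum 1 (Low): n = 547; a·d/n = 19·302/547 = 10.4899; b·c/n = 135·91/547 = 22.4589
Stratum 2 (Middle): n = 586; a·d/n = 72·123/586 = 15.1126; b·c/n = 253·138/586 = 59.5802
Stratum 3 (High): n = 708; a·d/n = 12·316/708 = 5.3559; b·c/n = 281·99/708 = 39.2924
OR_MH = (10.4899 + 15.1126 + 5.3559) / (22.4589 + 59.5802 + 39.2924) = 30.9585 / 121.3314 = 0.25516

0.26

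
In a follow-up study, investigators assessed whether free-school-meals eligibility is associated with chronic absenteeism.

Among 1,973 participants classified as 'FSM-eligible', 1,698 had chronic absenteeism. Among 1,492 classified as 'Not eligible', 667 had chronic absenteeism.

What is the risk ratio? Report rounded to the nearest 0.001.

From the description: a = 1698, b = 275, c = 667, d = 825.
Risk in exposed = 1698/1973 = 0.86062; risk in unexposed = 667/1492 = 0.44705.
RR = 0.86062 / 0.44705 = 1.92510
The risk among the exposed is 1.93 times that among the unexposed.

1.925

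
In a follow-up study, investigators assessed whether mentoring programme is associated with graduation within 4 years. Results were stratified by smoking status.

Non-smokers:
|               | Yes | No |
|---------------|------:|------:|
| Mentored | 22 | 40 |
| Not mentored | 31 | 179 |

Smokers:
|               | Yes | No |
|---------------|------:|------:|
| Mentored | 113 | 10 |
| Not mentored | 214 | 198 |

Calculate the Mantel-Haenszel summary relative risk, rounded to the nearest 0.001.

1.848

RR_MH = Σ(aᵢ·n₀ᵢ/nᵢ) / Σ(cᵢ·n₁ᵢ/nᵢ), with n₁ᵢ = aᵢ+bᵢ (exposed), n₀ᵢ = cᵢ+dᵢ (unexposed), nᵢ = n₁ᵢ+n₀ᵢ.
Stratum 1 (Non-smokers): n₁ = 62, n₀ = 210, n = 272; a·n₀/n = 22·210/272 = 16.9853; c·n₁/n = 31·62/272 = 7.0662
Stratum 2 (Smokers): n₁ = 123, n₀ = 412, n = 535; a·n₀/n = 113·412/535 = 87.0206; c·n₁/n = 214·123/535 = 49.2000
RR_MH = (16.9853 + 87.0206) / (7.0662 + 49.2000) = 104.0059 / 56.2662 = 1.84846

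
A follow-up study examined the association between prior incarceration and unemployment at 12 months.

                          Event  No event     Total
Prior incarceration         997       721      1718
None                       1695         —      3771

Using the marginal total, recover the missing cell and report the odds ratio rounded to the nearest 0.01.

The missing cell is in the unexposed row: 3771 − 1695 = 2076.
So a = 997, b = 721, c = 1695, d = 2076.
OR = (a·d)/(b·c) = (997 × 2076) / (721 × 1695) = 2069772 / 1222095 = 1.69363

1.69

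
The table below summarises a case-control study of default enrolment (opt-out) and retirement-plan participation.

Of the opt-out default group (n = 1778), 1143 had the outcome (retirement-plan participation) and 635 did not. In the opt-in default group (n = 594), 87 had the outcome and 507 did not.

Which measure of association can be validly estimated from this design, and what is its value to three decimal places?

From the description: a = 1143, b = 635, c = 87, d = 507.
This is a case-control study: participants were sampled on outcome status, so risks in the source population cannot be estimated directly — relative risk is not valid here. The odds ratio is the appropriate measure.
OR = (a·d)/(b·c) = (1143 × 507) / (635 × 87) = 579501 / 55245 = 10.48966

10.490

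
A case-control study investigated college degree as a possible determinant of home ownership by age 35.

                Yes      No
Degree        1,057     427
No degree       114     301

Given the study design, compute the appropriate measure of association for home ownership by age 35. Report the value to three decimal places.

Cells: a = 1057, b = 427, c = 114, d = 301.
This is a case-control study: participants were sampled on outcome status, so risks in the source population cannot be estimated directly — relative risk is not valid here. The odds ratio is the appropriate measure.
OR = (a·d)/(b·c) = (1057 × 301) / (427 × 114) = 318157 / 48678 = 6.53595

6.536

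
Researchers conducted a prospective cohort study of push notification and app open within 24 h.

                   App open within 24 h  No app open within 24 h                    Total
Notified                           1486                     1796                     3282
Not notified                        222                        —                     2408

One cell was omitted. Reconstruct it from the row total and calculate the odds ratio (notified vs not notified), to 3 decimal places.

8.147

The missing cell is in the unexposed row: 2408 − 222 = 2186.
So a = 1486, b = 1796, c = 222, d = 2186.
OR = (a·d)/(b·c) = (1486 × 2186) / (1796 × 222) = 3248396 / 398712 = 8.14722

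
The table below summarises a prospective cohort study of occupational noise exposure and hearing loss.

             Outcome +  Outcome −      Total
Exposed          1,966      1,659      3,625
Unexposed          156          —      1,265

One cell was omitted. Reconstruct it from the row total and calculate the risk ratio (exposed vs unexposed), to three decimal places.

4.398

The missing cell is in the unexposed row: 1265 − 156 = 1109.
So a = 1966, b = 1659, c = 156, d = 1109.
RR = [a/(a+b)] / [c/(c+d)] = (1966/3625) / (156/1265) = 0.54234/0.12332 = 4.39786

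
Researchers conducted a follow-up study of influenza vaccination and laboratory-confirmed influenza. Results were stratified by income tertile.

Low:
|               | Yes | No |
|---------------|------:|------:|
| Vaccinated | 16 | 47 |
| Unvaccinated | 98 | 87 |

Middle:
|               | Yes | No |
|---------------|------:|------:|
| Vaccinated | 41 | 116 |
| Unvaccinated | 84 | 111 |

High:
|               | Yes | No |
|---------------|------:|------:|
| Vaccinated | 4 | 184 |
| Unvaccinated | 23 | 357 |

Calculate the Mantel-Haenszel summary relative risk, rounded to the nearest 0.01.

0.53

RR_MH = Σ(aᵢ·n₀ᵢ/nᵢ) / Σ(cᵢ·n₁ᵢ/nᵢ), with n₁ᵢ = aᵢ+bᵢ (exposed), n₀ᵢ = cᵢ+dᵢ (unexposed), nᵢ = n₁ᵢ+n₀ᵢ.
Stratum 1 (Low): n₁ = 63, n₀ = 185, n = 248; a·n₀/n = 16·185/248 = 11.9355; c·n₁/n = 98·63/248 = 24.8952
Stratum 2 (Middle): n₁ = 157, n₀ = 195, n = 352; a·n₀/n = 41·195/352 = 22.7131; c·n₁/n = 84·157/352 = 37.4659
Stratum 3 (High): n₁ = 188, n₀ = 380, n = 568; a·n₀/n = 4·380/568 = 2.6761; c·n₁/n = 23·188/568 = 7.6127
RR_MH = (11.9355 + 22.7131 + 2.6761) / (24.8952 + 37.4659 + 7.6127) = 37.3246 / 69.9737 = 0.53341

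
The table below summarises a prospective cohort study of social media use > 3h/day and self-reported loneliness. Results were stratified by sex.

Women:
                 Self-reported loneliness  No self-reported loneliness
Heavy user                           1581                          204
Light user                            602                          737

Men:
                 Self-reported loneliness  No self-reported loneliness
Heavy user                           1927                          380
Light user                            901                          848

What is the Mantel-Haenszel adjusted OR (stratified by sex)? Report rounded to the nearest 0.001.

6.271

OR_MH = Σ(aᵢdᵢ/nᵢ) / Σ(bᵢcᵢ/nᵢ), where nᵢ is the stratum total.
Stratum 1 (Women): n = 3124; a·d/n = 1581·737/3124 = 372.9824; b·c/n = 204·602/3124 = 39.3111
Stratum 2 (Men): n = 4056; a·d/n = 1927·848/4056 = 402.8836; b·c/n = 380·901/4056 = 84.4132
OR_MH = (372.9824 + 402.8836) / (39.3111 + 84.4132) = 775.8660 / 123.7244 = 6.27092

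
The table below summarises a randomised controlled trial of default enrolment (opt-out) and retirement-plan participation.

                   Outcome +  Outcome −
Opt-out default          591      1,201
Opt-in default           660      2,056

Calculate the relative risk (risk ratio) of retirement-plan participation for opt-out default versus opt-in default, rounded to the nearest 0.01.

Cells: a = 591, b = 1201, c = 660, d = 2056.
Risk in exposed = 591/1792 = 0.32980; risk in unexposed = 660/2716 = 0.24300.
RR = 0.32980 / 0.24300 = 1.35717
The risk among the exposed is 1.36 times that among the unexposed.

1.36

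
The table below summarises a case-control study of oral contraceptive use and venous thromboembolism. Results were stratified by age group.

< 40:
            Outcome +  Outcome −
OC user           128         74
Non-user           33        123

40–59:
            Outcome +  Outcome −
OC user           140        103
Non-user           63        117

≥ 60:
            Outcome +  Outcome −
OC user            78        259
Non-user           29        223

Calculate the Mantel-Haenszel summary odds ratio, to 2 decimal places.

3.21

OR_MH = Σ(aᵢdᵢ/nᵢ) / Σ(bᵢcᵢ/nᵢ), where nᵢ is the stratum total.
Stratum 1 (< 40): n = 358; a·d/n = 128·123/358 = 43.9777; b·c/n = 74·33/358 = 6.8212
Stratum 2 (40–59): n = 423; a·d/n = 140·117/423 = 38.7234; b·c/n = 103·63/423 = 15.3404
Stratum 3 (≥ 60): n = 589; a·d/n = 78·223/589 = 29.5314; b·c/n = 259·29/589 = 12.7521
OR_MH = (43.9777 + 38.7234 + 29.5314) / (6.8212 + 15.3404 + 12.7521) = 112.2325 / 34.9138 = 3.21456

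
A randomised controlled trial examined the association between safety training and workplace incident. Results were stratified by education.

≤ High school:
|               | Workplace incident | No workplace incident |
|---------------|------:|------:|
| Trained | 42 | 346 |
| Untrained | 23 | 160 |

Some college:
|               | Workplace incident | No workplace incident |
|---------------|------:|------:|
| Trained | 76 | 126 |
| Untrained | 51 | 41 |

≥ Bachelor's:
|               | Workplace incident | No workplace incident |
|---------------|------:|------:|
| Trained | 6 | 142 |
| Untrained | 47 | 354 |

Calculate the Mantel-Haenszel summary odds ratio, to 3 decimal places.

0.547

OR_MH = Σ(aᵢdᵢ/nᵢ) / Σ(bᵢcᵢ/nᵢ), where nᵢ is the stratum total.
Stratum 1 (≤ High school): n = 571; a·d/n = 42·160/571 = 11.7688; b·c/n = 346·23/571 = 13.9370
Stratum 2 (Some college): n = 294; a·d/n = 76·41/294 = 10.5986; b·c/n = 126·51/294 = 21.8571
Stratum 3 (≥ Bachelor's): n = 549; a·d/n = 6·354/549 = 3.8689; b·c/n = 142·47/549 = 12.1566
OR_MH = (11.7688 + 10.5986 + 3.8689) / (13.9370 + 21.8571 + 12.1566) = 26.2363 / 47.9507 = 0.54715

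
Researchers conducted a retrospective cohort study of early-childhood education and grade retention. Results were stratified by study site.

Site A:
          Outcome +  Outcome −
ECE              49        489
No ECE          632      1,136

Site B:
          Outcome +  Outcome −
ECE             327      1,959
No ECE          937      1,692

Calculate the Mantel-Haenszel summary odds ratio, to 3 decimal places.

OR_MH = Σ(aᵢdᵢ/nᵢ) / Σ(bᵢcᵢ/nᵢ), where nᵢ is the stratum total.
Stratum 1 (Site A): n = 2306; a·d/n = 49·1136/2306 = 24.1388; b·c/n = 489·632/2306 = 134.0191
Stratum 2 (Site B): n = 4915; a·d/n = 327·1692/4915 = 112.5705; b·c/n = 1959·937/4915 = 373.4655
OR_MH = (24.1388 + 112.5705) / (134.0191 + 373.4655) = 136.7093 / 507.4846 = 0.26939

0.269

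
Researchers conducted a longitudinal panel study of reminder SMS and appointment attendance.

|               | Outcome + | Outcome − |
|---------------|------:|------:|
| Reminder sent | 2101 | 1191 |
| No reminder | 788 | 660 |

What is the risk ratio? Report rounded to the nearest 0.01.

Cells: a = 2101, b = 1191, c = 788, d = 660.
Risk in exposed = 2101/3292 = 0.63821; risk in unexposed = 788/1448 = 0.54420.
RR = 0.63821 / 0.54420 = 1.17276
The risk among the exposed is 1.17 times that among the unexposed.

1.17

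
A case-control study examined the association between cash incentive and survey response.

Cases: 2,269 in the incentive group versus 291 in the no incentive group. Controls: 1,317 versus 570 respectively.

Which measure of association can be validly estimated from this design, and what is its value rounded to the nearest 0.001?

3.375

From the description: a = 2269, b = 1317, c = 291, d = 570.
This is a case-control study: participants were sampled on outcome status, so risks in the source population cannot be estimated directly — relative risk is not valid here. The odds ratio is the appropriate measure.
OR = (a·d)/(b·c) = (2269 × 570) / (1317 × 291) = 1293330 / 383247 = 3.37466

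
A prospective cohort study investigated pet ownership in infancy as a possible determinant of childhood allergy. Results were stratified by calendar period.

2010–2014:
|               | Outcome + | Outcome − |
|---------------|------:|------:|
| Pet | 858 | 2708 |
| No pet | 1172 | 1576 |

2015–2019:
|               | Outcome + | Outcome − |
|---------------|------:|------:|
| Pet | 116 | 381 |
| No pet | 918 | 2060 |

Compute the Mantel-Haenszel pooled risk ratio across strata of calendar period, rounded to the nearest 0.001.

0.596

RR_MH = Σ(aᵢ·n₀ᵢ/nᵢ) / Σ(cᵢ·n₁ᵢ/nᵢ), with n₁ᵢ = aᵢ+bᵢ (exposed), n₀ᵢ = cᵢ+dᵢ (unexposed), nᵢ = n₁ᵢ+n₀ᵢ.
Stratum 1 (2010–2014): n₁ = 3566, n₀ = 2748, n = 6314; a·n₀/n = 858·2748/6314 = 373.4216; c·n₁/n = 1172·3566/6314 = 661.9183
Stratum 2 (2015–2019): n₁ = 497, n₀ = 2978, n = 3475; a·n₀/n = 116·2978/3475 = 99.4095; c·n₁/n = 918·497/3475 = 131.2938
RR_MH = (373.4216 + 99.4095) / (661.9183 + 131.2938) = 472.8311 / 793.2121 = 0.59610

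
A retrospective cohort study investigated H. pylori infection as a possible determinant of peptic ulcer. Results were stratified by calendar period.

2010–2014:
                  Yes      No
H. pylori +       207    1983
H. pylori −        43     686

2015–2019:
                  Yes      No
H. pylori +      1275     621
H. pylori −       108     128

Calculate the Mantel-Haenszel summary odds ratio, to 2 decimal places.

OR_MH = Σ(aᵢdᵢ/nᵢ) / Σ(bᵢcᵢ/nᵢ), where nᵢ is the stratum total.
Stratum 1 (2010–2014): n = 2919; a·d/n = 207·686/2919 = 48.6475; b·c/n = 1983·43/2919 = 29.2117
Stratum 2 (2015–2019): n = 2132; a·d/n = 1275·128/2132 = 76.5478; b·c/n = 621·108/2132 = 31.4578
OR_MH = (48.6475 + 76.5478) / (29.2117 + 31.4578) = 125.1953 / 60.6695 = 2.06356

2.06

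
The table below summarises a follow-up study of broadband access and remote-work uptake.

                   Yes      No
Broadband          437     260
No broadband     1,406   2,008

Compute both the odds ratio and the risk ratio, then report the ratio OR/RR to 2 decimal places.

1.58

Cells: a = 437, b = 260, c = 1406, d = 2008.
OR = (437·2008)/(260·1406) = 877496/365560 = 2.40042
Risk in exposed = 437/697 = 0.62697; risk in unexposed = 1406/3414 = 0.41183; RR = 1.52239
OR/RR = 2.40042 / 1.52239 = 1.57674
The outcome is not rare, so the OR lies further from 1 than the RR.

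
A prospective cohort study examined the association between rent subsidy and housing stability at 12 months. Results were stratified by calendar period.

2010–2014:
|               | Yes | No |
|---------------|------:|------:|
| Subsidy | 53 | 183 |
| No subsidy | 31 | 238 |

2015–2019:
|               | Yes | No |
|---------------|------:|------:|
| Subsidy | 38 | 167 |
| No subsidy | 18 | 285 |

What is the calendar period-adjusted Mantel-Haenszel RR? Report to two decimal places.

RR_MH = Σ(aᵢ·n₀ᵢ/nᵢ) / Σ(cᵢ·n₁ᵢ/nᵢ), with n₁ᵢ = aᵢ+bᵢ (exposed), n₀ᵢ = cᵢ+dᵢ (unexposed), nᵢ = n₁ᵢ+n₀ᵢ.
Stratum 1 (2010–2014): n₁ = 236, n₀ = 269, n = 505; a·n₀/n = 53·269/505 = 28.2317; c·n₁/n = 31·236/505 = 14.4871
Stratum 2 (2015–2019): n₁ = 205, n₀ = 303, n = 508; a·n₀/n = 38·303/508 = 22.6654; c·n₁/n = 18·205/508 = 7.2638
RR_MH = (28.2317 + 22.6654) / (14.4871 + 7.2638) = 50.8970 / 21.7509 = 2.34000

2.34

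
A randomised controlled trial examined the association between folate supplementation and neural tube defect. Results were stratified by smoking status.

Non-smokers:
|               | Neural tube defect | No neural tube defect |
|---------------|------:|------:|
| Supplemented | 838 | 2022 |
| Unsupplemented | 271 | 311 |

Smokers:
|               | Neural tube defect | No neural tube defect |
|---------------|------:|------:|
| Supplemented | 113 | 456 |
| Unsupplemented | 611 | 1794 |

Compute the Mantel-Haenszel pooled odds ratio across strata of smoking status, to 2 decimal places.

OR_MH = Σ(aᵢdᵢ/nᵢ) / Σ(bᵢcᵢ/nᵢ), where nᵢ is the stratum total.
Stratum 1 (Non-smokers): n = 3442; a·d/n = 838·311/3442 = 75.7170; b·c/n = 2022·271/3442 = 159.1987
Stratum 2 (Smokers): n = 2974; a·d/n = 113·1794/2974 = 68.1648; b·c/n = 456·611/2974 = 93.6839
OR_MH = (75.7170 + 68.1648) / (159.1987 + 93.6839) = 143.8818 / 252.8826 = 0.56897

0.57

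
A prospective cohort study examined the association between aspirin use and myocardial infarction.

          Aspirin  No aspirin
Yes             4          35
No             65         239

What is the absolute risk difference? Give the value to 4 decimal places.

-0.0698

Reading the table with exposure as columns: a = 4 (Aspirin, case), b = 65 (Aspirin, non-case), c = 35 (No aspirin, case), d = 239.
Risk in exposed = 4/69 = 0.057971; risk in unexposed = 35/274 = 0.127737.
Risk difference = 0.057971 − 0.127737 = -0.069766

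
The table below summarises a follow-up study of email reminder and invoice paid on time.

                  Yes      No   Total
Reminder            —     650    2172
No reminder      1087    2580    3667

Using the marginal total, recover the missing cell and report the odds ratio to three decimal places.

The missing cell is in the exposed row: 2172 − 650 = 1522.
So a = 1522, b = 650, c = 1087, d = 2580.
OR = (a·d)/(b·c) = (1522 × 2580) / (650 × 1087) = 3926760 / 706550 = 5.55765

5.558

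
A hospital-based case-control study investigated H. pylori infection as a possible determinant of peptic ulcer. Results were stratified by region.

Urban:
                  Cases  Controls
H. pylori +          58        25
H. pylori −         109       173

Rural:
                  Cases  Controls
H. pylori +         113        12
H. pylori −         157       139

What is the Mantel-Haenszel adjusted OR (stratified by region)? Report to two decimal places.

OR_MH = Σ(aᵢdᵢ/nᵢ) / Σ(bᵢcᵢ/nᵢ), where nᵢ is the stratum total.
Stratum 1 (Urban): n = 365; a·d/n = 58·173/365 = 27.4904; b·c/n = 25·109/365 = 7.4658
Stratum 2 (Rural): n = 421; a·d/n = 113·139/421 = 37.3088; b·c/n = 12·157/421 = 4.4751
OR_MH = (27.4904 + 37.3088) / (7.4658 + 4.4751) = 64.7992 / 11.9408 = 5.42670

5.43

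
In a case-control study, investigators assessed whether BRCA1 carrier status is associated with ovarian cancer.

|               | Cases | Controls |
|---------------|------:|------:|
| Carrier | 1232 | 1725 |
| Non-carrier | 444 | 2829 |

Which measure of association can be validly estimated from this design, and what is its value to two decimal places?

Cells: a = 1232, b = 1725, c = 444, d = 2829.
This is a case-control study: participants were sampled on outcome status, so risks in the source population cannot be estimated directly — relative risk is not valid here. The odds ratio is the appropriate measure.
OR = (a·d)/(b·c) = (1232 × 2829) / (1725 × 444) = 3485328 / 765900 = 4.55063

4.55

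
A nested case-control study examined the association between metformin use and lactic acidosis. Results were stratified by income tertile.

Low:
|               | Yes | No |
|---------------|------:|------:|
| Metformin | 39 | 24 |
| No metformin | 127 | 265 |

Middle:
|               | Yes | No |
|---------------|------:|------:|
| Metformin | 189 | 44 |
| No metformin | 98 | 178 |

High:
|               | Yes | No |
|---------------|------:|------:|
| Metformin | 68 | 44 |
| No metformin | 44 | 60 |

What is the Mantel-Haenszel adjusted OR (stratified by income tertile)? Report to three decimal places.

OR_MH = Σ(aᵢdᵢ/nᵢ) / Σ(bᵢcᵢ/nᵢ), where nᵢ is the stratum total.
Stratum 1 (Low): n = 455; a·d/n = 39·265/455 = 22.7143; b·c/n = 24·127/455 = 6.6989
Stratum 2 (Middle): n = 509; a·d/n = 189·178/509 = 66.0943; b·c/n = 44·98/509 = 8.4715
Stratum 3 (High): n = 216; a·d/n = 68·60/216 = 18.8889; b·c/n = 44·44/216 = 8.9630
OR_MH = (22.7143 + 66.0943 + 18.8889) / (6.6989 + 8.4715 + 8.9630) = 107.6975 / 24.1334 = 4.46259

4.463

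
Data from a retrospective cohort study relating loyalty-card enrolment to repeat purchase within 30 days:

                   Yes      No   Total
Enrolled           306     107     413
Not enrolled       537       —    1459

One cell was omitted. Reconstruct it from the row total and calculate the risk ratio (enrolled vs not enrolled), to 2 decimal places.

The missing cell is in the unexposed row: 1459 − 537 = 922.
So a = 306, b = 107, c = 537, d = 922.
RR = [a/(a+b)] / [c/(c+d)] = (306/413) / (537/1459) = 0.74092/0.36806 = 2.01304

2.01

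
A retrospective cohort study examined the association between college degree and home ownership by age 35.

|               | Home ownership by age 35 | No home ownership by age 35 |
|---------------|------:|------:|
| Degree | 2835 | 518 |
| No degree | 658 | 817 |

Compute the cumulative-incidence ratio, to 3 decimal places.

Cells: a = 2835, b = 518, c = 658, d = 817.
Risk in exposed = 2835/3353 = 0.84551; risk in unexposed = 658/1475 = 0.44610.
RR = 0.84551 / 0.44610 = 1.89533
The risk among the exposed is 1.90 times that among the unexposed.

1.895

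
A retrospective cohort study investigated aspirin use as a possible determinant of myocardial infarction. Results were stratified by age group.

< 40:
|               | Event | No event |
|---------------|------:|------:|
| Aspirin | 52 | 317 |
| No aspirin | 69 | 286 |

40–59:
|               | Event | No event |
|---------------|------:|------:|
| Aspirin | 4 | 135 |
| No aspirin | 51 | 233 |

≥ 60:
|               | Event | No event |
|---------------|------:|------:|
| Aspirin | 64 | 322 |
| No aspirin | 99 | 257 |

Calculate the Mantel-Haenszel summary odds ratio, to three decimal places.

0.502

OR_MH = Σ(aᵢdᵢ/nᵢ) / Σ(bᵢcᵢ/nᵢ), where nᵢ is the stratum total.
Stratum 1 (< 40): n = 724; a·d/n = 52·286/724 = 20.5414; b·c/n = 317·69/724 = 30.2113
Stratum 2 (40–59): n = 423; a·d/n = 4·233/423 = 2.2033; b·c/n = 135·51/423 = 16.2766
Stratum 3 (≥ 60): n = 742; a·d/n = 64·257/742 = 22.1671; b·c/n = 322·99/742 = 42.9623
OR_MH = (20.5414 + 2.2033 + 22.1671) / (30.2113 + 16.2766 + 42.9623) = 44.9119 / 89.4502 = 0.50209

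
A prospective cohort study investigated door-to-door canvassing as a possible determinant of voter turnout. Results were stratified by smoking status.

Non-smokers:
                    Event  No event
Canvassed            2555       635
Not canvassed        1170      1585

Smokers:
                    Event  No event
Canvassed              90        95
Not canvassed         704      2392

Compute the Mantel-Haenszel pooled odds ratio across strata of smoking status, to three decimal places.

5.138

OR_MH = Σ(aᵢdᵢ/nᵢ) / Σ(bᵢcᵢ/nᵢ), where nᵢ is the stratum total.
Stratum 1 (Non-smokers): n = 5945; a·d/n = 2555·1585/5945 = 681.1901; b·c/n = 635·1170/5945 = 124.9706
Stratum 2 (Smokers): n = 3281; a·d/n = 90·2392/3281 = 65.6141; b·c/n = 95·704/3281 = 20.3840
OR_MH = (681.1901 + 65.6141) / (124.9706 + 20.3840) = 746.8042 / 145.3546 = 5.13781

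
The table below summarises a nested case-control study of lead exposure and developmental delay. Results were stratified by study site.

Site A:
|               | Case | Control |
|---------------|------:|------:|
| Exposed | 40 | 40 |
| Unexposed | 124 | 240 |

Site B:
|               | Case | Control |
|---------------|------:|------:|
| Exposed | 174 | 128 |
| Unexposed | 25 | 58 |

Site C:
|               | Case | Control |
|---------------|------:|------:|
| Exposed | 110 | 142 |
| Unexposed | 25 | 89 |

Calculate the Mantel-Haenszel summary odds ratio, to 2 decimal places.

2.56

OR_MH = Σ(aᵢdᵢ/nᵢ) / Σ(bᵢcᵢ/nᵢ), where nᵢ is the stratum total.
Stratum 1 (Site A): n = 444; a·d/n = 40·240/444 = 21.6216; b·c/n = 40·124/444 = 11.1712
Stratum 2 (Site B): n = 385; a·d/n = 174·58/385 = 26.2130; b·c/n = 128·25/385 = 8.3117
Stratum 3 (Site C): n = 366; a·d/n = 110·89/366 = 26.7486; b·c/n = 142·25/366 = 9.6995
OR_MH = (21.6216 + 26.2130 + 26.7486) / (11.1712 + 8.3117 + 9.6995) = 74.5832 / 29.1823 = 2.55577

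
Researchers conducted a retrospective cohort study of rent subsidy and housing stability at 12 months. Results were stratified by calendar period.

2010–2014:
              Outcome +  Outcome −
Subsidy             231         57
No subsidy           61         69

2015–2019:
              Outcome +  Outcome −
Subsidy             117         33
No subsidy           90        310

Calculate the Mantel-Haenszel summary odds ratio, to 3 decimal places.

7.587

OR_MH = Σ(aᵢdᵢ/nᵢ) / Σ(bᵢcᵢ/nᵢ), where nᵢ is the stratum total.
Stratum 1 (2010–2014): n = 418; a·d/n = 231·69/418 = 38.1316; b·c/n = 57·61/418 = 8.3182
Stratum 2 (2015–2019): n = 550; a·d/n = 117·310/550 = 65.9455; b·c/n = 33·90/550 = 5.4000
OR_MH = (38.1316 + 65.9455) / (8.3182 + 5.4000) = 104.0770 / 13.7182 = 7.58680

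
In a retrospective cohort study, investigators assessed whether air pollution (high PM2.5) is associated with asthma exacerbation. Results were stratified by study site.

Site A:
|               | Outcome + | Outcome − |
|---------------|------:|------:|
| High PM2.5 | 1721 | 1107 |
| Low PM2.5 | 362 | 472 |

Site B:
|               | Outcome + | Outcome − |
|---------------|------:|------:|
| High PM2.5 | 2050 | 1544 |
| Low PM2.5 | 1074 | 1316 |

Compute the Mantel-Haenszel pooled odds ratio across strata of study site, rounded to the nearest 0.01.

OR_MH = Σ(aᵢdᵢ/nᵢ) / Σ(bᵢcᵢ/nᵢ), where nᵢ is the stratum total.
Stratum 1 (Site A): n = 3662; a·d/n = 1721·472/3662 = 221.8220; b·c/n = 1107·362/3662 = 109.4304
Stratum 2 (Site B): n = 5984; a·d/n = 2050·1316/5984 = 450.8356; b·c/n = 1544·1074/5984 = 277.1150
OR_MH = (221.8220 + 450.8356) / (109.4304 + 277.1150) = 672.6575 / 386.5453 = 1.74018

1.74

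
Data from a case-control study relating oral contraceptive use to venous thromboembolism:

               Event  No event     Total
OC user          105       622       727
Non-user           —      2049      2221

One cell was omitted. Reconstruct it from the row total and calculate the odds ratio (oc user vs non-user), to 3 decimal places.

2.011

The missing cell is in the unexposed row: 2221 − 2049 = 172.
So a = 105, b = 622, c = 172, d = 2049.
OR = (a·d)/(b·c) = (105 × 2049) / (622 × 172) = 215145 / 106984 = 2.01100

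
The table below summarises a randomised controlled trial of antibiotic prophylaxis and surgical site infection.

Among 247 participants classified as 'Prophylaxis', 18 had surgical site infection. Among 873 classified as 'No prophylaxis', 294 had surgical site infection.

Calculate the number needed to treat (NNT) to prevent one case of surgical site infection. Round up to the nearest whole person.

4

Risk in treated group = 18/247 = 0.07287; risk in control = 294/873 = 0.33677.
Absolute risk reduction = 0.33677 − 0.07287 = 0.26390
NNT = 1 / ARR = 1 / 0.26390 = 3.789 → round up → 4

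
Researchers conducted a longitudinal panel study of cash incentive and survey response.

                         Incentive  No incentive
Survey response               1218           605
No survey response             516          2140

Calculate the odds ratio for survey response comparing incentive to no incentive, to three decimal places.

Reading the table with exposure as columns: a = 1218 (Incentive, case), b = 516 (Incentive, non-case), c = 605 (No incentive, case), d = 2140.
OR = (a·d)/(b·c) = (1218 × 2140) / (516 × 605) = 2606520 / 312180 = 8.34941
The odds of survey response are about 8.35 times as high in the incentive group.

8.349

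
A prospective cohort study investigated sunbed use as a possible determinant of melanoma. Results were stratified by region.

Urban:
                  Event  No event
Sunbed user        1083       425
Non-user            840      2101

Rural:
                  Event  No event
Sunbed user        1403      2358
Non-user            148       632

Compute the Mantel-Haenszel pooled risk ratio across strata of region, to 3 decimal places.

RR_MH = Σ(aᵢ·n₀ᵢ/nᵢ) / Σ(cᵢ·n₁ᵢ/nᵢ), with n₁ᵢ = aᵢ+bᵢ (exposed), n₀ᵢ = cᵢ+dᵢ (unexposed), nᵢ = n₁ᵢ+n₀ᵢ.
Stratum 1 (Urban): n₁ = 1508, n₀ = 2941, n = 4449; a·n₀/n = 1083·2941/4449 = 715.9144; c·n₁/n = 840·1508/4449 = 284.7202
Stratum 2 (Rural): n₁ = 3761, n₀ = 780, n = 4541; a·n₀/n = 1403·780/4541 = 240.9910; c·n₁/n = 148·3761/4541 = 122.5783
RR_MH = (715.9144 + 240.9910) / (284.7202 + 122.5783) = 956.9053 / 407.2984 = 2.34940

2.349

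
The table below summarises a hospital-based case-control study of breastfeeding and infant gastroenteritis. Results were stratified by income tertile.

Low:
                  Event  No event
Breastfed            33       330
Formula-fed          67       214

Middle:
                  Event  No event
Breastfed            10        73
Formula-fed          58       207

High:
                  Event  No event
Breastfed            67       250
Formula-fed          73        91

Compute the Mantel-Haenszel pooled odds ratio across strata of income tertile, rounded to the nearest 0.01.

OR_MH = Σ(aᵢdᵢ/nᵢ) / Σ(bᵢcᵢ/nᵢ), where nᵢ is the stratum total.
Stratum 1 (Low): n = 644; a·d/n = 33·214/644 = 10.9658; b·c/n = 330·67/644 = 34.3323
Stratum 2 (Middle): n = 348; a·d/n = 10·207/348 = 5.9483; b·c/n = 73·58/348 = 12.1667
Stratum 3 (High): n = 481; a·d/n = 67·91/481 = 12.6757; b·c/n = 250·73/481 = 37.9418
OR_MH = (10.9658 + 5.9483 + 12.6757) / (34.3323 + 12.1667 + 37.9418) = 29.5898 / 84.4408 = 0.35042

0.35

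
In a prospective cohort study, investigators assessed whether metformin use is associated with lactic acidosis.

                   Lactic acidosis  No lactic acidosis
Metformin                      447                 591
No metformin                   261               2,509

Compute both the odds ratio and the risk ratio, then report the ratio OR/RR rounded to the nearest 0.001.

1.591

Cells: a = 447, b = 591, c = 261, d = 2509.
OR = (447·2509)/(591·261) = 1121523/154251 = 7.27077
Risk in exposed = 447/1038 = 0.43064; risk in unexposed = 261/2770 = 0.09422; RR = 4.57035
OR/RR = 7.27077 / 4.57035 = 1.59086
The outcome is not rare, so the OR lies further from 1 than the RR.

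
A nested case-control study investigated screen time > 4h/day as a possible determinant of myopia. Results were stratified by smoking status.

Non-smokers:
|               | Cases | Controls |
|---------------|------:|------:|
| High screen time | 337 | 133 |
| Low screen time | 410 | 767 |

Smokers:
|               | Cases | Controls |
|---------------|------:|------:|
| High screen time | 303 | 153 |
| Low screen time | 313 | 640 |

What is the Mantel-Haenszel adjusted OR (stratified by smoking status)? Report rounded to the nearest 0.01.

OR_MH = Σ(aᵢdᵢ/nᵢ) / Σ(bᵢcᵢ/nᵢ), where nᵢ is the stratum total.
Stratum 1 (Non-smokers): n = 1647; a·d/n = 337·767/1647 = 156.9393; b·c/n = 133·410/1647 = 33.1087
Stratum 2 (Smokers): n = 1409; a·d/n = 303·640/1409 = 137.6295; b·c/n = 153·313/1409 = 33.9879
OR_MH = (156.9393 + 137.6295) / (33.1087 + 33.9879) = 294.5688 / 67.0966 = 4.39022

4.39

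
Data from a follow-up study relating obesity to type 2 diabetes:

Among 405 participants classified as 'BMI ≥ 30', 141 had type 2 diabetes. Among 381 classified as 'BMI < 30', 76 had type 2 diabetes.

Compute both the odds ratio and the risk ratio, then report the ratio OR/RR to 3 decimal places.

From the description: a = 141, b = 264, c = 76, d = 305.
OR = (141·305)/(264·76) = 43005/20064 = 2.14339
Risk in exposed = 141/405 = 0.34815; risk in unexposed = 76/381 = 0.19948; RR = 1.74532
OR/RR = 2.14339 / 1.74532 = 1.22808
The outcome is not rare, so the OR lies further from 1 than the RR.

1.228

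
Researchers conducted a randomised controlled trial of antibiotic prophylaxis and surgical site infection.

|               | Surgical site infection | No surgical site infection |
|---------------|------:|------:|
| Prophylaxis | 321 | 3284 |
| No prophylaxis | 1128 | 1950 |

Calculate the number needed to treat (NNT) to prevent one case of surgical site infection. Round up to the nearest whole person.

4

Risk in treated group = 321/3605 = 0.08904; risk in control = 1128/3078 = 0.36647.
Absolute risk reduction = 0.36647 − 0.08904 = 0.27743
NNT = 1 / ARR = 1 / 0.27743 = 3.605 → round up → 4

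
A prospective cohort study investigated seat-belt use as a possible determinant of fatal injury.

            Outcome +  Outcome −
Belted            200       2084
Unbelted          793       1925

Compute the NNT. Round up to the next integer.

Risk in treated group = 200/2284 = 0.08757; risk in control = 793/2718 = 0.29176.
Absolute risk reduction = 0.29176 − 0.08757 = 0.20419
NNT = 1 / ARR = 1 / 0.20419 = 4.897 → round up → 5

5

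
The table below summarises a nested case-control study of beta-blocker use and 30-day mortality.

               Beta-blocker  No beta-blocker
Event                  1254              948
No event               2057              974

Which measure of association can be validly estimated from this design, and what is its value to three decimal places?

0.626

Reading the table with exposure as columns: a = 1254 (Beta-blocker, case), b = 2057 (Beta-blocker, non-case), c = 948 (No beta-blocker, case), d = 974.
This is a nested case-control study: participants were sampled on outcome status, so risks in the source population cannot be estimated directly — relative risk is not valid here. The odds ratio is the appropriate measure.
OR = (a·d)/(b·c) = (1254 × 974) / (2057 × 948) = 1221396 / 1950036 = 0.62635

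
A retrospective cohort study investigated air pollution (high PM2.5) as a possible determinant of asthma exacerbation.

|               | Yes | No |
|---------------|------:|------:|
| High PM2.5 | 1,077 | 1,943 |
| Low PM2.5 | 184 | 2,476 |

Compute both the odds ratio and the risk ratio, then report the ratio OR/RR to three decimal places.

Cells: a = 1077, b = 1943, c = 184, d = 2476.
OR = (1077·2476)/(1943·184) = 2666652/357512 = 7.45892
Risk in exposed = 1077/3020 = 0.35662; risk in unexposed = 184/2660 = 0.06917; RR = 5.15552
OR/RR = 7.45892 / 5.15552 = 1.44678
The outcome is not rare, so the OR lies further from 1 than the RR.

1.447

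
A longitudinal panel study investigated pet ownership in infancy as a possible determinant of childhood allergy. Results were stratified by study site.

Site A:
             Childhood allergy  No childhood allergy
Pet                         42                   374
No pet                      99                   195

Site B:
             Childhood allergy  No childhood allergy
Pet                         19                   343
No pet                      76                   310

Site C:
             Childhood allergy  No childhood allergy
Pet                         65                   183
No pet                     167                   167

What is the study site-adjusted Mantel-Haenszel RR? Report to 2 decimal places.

0.39

RR_MH = Σ(aᵢ·n₀ᵢ/nᵢ) / Σ(cᵢ·n₁ᵢ/nᵢ), with n₁ᵢ = aᵢ+bᵢ (exposed), n₀ᵢ = cᵢ+dᵢ (unexposed), nᵢ = n₁ᵢ+n₀ᵢ.
Stratum 1 (Site A): n₁ = 416, n₀ = 294, n = 710; a·n₀/n = 42·294/710 = 17.3915; c·n₁/n = 99·416/710 = 58.0056
Stratum 2 (Site B): n₁ = 362, n₀ = 386, n = 748; a·n₀/n = 19·386/748 = 9.8048; c·n₁/n = 76·362/748 = 36.7807
Stratum 3 (Site C): n₁ = 248, n₀ = 334, n = 582; a·n₀/n = 65·334/582 = 37.3024; c·n₁/n = 167·248/582 = 71.1615
RR_MH = (17.3915 + 9.8048 + 37.3024) / (58.0056 + 36.7807 + 71.1615) = 64.4988 / 165.9479 = 0.38867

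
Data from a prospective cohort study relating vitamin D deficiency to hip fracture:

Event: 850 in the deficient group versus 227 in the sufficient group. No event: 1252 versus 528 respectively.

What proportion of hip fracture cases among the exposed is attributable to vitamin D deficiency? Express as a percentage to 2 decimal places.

From the description: a = 850, b = 1252, c = 227, d = 528.
Risk in exposed = 850/2102 = 0.40438; risk in unexposed = 227/755 = 0.30066.
RR = 0.40438/0.30066 = 1.34495
AR% = (RR − 1)/RR × 100 = (1.34495 − 1)/1.34495 × 100 = 25.6480%

25.65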